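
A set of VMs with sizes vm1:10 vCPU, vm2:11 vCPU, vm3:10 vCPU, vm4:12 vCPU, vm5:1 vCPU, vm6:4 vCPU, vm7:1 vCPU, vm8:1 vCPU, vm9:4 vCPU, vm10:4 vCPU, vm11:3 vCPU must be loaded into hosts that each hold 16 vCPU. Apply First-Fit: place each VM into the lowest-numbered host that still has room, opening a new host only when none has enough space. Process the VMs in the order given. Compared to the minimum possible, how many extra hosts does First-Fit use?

First-Fit: [10,1,4,1] [11,1,4] [10,4] [12,3] → 4 hosts.
Total size 61 vCPU; any packing needs at least ⌈61/16⌉ = 4 hosts.
So 4 is already optimal.

0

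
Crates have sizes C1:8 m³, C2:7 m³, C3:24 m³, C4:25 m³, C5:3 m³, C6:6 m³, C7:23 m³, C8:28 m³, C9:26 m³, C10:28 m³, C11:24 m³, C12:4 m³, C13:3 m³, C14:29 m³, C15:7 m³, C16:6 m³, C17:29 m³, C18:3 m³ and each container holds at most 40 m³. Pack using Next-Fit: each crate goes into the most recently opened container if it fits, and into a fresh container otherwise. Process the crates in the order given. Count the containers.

9

container 1: place C1 (8 m³), 32 m³ left
container 1: place C2 (7 m³), 25 m³ left
container 1: place C3 (24 m³), 1 m³ left
container 2: place C4 (25 m³), 15 m³ left
container 2: place C5 (3 m³), 12 m³ left
container 2: place C6 (6 m³), 6 m³ left
container 3: place C7 (23 m³), 17 m³ left
container 4: place C8 (28 m³), 12 m³ left
container 5: place C9 (26 m³), 14 m³ left
container 6: place C10 (28 m³), 12 m³ left
container 7: place C11 (24 m³), 16 m³ left
container 7: place C12 (4 m³), 12 m³ left
container 7: place C13 (3 m³), 9 m³ left
container 8: place C14 (29 m³), 11 m³ left
container 8: place C15 (7 m³), 4 m³ left
container 9: place C16 (6 m³), 34 m³ left
container 9: place C17 (29 m³), 5 m³ left
container 9: place C18 (3 m³), 2 m³ left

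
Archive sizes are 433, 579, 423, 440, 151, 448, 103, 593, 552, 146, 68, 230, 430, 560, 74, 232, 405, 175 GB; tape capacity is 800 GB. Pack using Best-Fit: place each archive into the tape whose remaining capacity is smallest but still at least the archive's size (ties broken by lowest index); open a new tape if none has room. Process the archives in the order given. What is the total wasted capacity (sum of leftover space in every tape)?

1958

433 GB → tape 1 (remaining 367 GB)
579 GB → tape 2 (remaining 221 GB)
423 GB → tape 3 (remaining 377 GB)
440 GB → tape 4 (remaining 360 GB)
151 GB → tape 2 (remaining 70 GB)
448 GB → tape 5 (remaining 352 GB)
103 GB → tape 5 (remaining 249 GB)
593 GB → tape 6 (remaining 207 GB)
552 GB → tape 7 (remaining 248 GB)
146 GB → tape 6 (remaining 61 GB)
68 GB → tape 2 (remaining 2 GB)
230 GB → tape 7 (remaining 18 GB)
430 GB → tape 8 (remaining 370 GB)
560 GB → tape 9 (remaining 240 GB)
74 GB → tape 9 (remaining 166 GB)
232 GB → tape 5 (remaining 17 GB)
405 GB → tape 10 (remaining 395 GB)
175 GB → tape 4 (remaining 185 GB)
10 tapes × 800 GB = 8000 GB; used 6042 GB; unused 1958 GB.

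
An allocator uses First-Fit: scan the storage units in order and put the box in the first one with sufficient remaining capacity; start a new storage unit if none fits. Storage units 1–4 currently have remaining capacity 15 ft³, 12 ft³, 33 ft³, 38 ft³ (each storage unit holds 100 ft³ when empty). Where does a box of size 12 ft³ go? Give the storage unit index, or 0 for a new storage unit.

1

Storage units with room: storage unit 1 (15 ft³), storage unit 2 (12 ft³), storage unit 3 (33 ft³), storage unit 4 (38 ft³).
The first with room is storage unit 1.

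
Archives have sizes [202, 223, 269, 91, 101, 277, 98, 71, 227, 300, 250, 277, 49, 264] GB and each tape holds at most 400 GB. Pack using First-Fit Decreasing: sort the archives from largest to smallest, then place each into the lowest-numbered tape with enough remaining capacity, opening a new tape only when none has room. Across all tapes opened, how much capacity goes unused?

901

Sorted descending: 300, 277, 277, 269, 264, 250, 227, 223, 202, 101, 98, 91, 71, 49.
Put 300 GB in tape 1; 100 GB remain.
Put 277 GB in tape 2; 123 GB remain.
Put 277 GB in tape 3; 123 GB remain.
Put 269 GB in tape 4; 131 GB remain.
Put 264 GB in tape 5; 136 GB remain.
Put 250 GB in tape 6; 150 GB remain.
Put 227 GB in tape 7; 173 GB remain.
Put 223 GB in tape 8; 177 GB remain.
Put 202 GB in tape 9; 198 GB remain.
Put 101 GB in tape 2; 22 GB remain.
Put 98 GB in tape 1; 2 GB remain.
Put 91 GB in tape 3; 32 GB remain.
Put 71 GB in tape 4; 60 GB remain.
Put 49 GB in tape 4; 11 GB remain.
9 tapes × 400 GB = 3600 GB; used 2699 GB; unused 901 GB.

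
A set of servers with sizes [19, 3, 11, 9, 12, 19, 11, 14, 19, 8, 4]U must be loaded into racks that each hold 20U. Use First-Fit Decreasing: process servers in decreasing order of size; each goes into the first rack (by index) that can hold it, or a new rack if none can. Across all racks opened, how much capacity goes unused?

Sorted descending: 19, 19, 19, 14, 12, 11, 11, 9, 8, 4, 3.
Put 19U in rack 1; 1U remain.
Put 19U in rack 2; 1U remain.
Put 19U in rack 3; 1U remain.
Put 14U in rack 4; 6U remain.
Put 12U in rack 5; 8U remain.
Put 11U in rack 6; 9U remain.
Put 11U in rack 7; 9U remain.
Put 9U in rack 6; 0U remain.
Put 8U in rack 5; 0U remain.
Put 4U in rack 4; 2U remain.
Put 3U in rack 7; 6U remain.
7 racks × 20U = 140U; used 129U; unused 11U.

11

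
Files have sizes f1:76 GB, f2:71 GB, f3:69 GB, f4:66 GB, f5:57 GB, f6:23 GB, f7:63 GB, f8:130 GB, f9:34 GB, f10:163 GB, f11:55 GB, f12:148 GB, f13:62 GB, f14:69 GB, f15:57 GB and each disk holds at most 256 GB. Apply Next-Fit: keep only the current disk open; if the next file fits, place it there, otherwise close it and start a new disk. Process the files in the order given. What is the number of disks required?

f1 (76 GB) → disk 1 (remaining 180 GB)
f2 (71 GB) → disk 1 (remaining 109 GB)
f3 (69 GB) → disk 1 (remaining 40 GB)
f4 (66 GB) → disk 2 (remaining 190 GB)
f5 (57 GB) → disk 2 (remaining 133 GB)
f6 (23 GB) → disk 2 (remaining 110 GB)
f7 (63 GB) → disk 2 (remaining 47 GB)
f8 (130 GB) → disk 3 (remaining 126 GB)
f9 (34 GB) → disk 3 (remaining 92 GB)
f10 (163 GB) → disk 4 (remaining 93 GB)
f11 (55 GB) → disk 4 (remaining 38 GB)
f12 (148 GB) → disk 5 (remaining 108 GB)
f13 (62 GB) → disk 5 (remaining 46 GB)
f14 (69 GB) → disk 6 (remaining 187 GB)
f15 (57 GB) → disk 6 (remaining 130 GB)

6 disks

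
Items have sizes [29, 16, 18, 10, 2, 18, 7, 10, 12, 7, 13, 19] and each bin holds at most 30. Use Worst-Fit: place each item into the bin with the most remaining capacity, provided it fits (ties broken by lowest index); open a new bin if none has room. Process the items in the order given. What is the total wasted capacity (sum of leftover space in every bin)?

49

Put 29 in bin 1; 1 remain.
Put 16 in bin 2; 14 remain.
Put 18 in bin 3; 12 remain.
Put 10 in bin 2; 4 remain.
Put 2 in bin 3; 10 remain.
Put 18 in bin 4; 12 remain.
Put 7 in bin 4; 5 remain.
Put 10 in bin 3; 0 remain.
Put 12 in bin 5; 18 remain.
Put 7 in bin 5; 11 remain.
Put 13 in bin 6; 17 remain.
Put 19 in bin 7; 11 remain.
7 bins × 30 = 210; used 161; unused 49.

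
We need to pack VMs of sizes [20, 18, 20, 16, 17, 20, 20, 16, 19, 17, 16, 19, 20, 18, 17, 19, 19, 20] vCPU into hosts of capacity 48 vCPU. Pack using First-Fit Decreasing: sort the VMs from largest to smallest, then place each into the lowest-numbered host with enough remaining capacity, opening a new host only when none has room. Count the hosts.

9

Sorted descending: 20, 20, 20, 20, 20, 20, 19, 19, 19, 19, 18, 18, 17, 17, 17, 16, 16, 16.
Put 20 vCPU in host 1; 28 vCPU remain.
Put 20 vCPU in host 1; 8 vCPU remain.
Put 20 vCPU in host 2; 28 vCPU remain.
Put 20 vCPU in host 2; 8 vCPU remain.
Put 20 vCPU in host 3; 28 vCPU remain.
Put 20 vCPU in host 3; 8 vCPU remain.
Put 19 vCPU in host 4; 29 vCPU remain.
Put 19 vCPU in host 4; 10 vCPU remain.
Put 19 vCPU in host 5; 29 vCPU remain.
Put 19 vCPU in host 5; 10 vCPU remain.
Put 18 vCPU in host 6; 30 vCPU remain.
Put 18 vCPU in host 6; 12 vCPU remain.
Put 17 vCPU in host 7; 31 vCPU remain.
Put 17 vCPU in host 7; 14 vCPU remain.
Put 17 vCPU in host 8; 31 vCPU remain.
Put 16 vCPU in host 8; 15 vCPU remain.
Put 16 vCPU in host 9; 32 vCPU remain.
Put 16 vCPU in host 9; 16 vCPU remain.
Final hosts: [20,20] [20,20] [20,20] [19,19] [19,19] [18,18] [17,17] [17,16] [16,16].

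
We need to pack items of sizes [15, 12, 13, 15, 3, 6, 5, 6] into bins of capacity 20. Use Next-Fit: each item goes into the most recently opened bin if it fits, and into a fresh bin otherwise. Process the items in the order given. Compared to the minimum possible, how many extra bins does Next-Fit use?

1

Next-Fit: [15] [12] [13] [15,3] [6,5,6] → 5 bins.
Total size 75; any packing needs at least ⌈75/20⌉ = 4 bins.
An optimal packing achieves that bound: [15,5] [15,3] [13,6] [12,6] → 4 bins.
Excess: 5 − 4 = 1.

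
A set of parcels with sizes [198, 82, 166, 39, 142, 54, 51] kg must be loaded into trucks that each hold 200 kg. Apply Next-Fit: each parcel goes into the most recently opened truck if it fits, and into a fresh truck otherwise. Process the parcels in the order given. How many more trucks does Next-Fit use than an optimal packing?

Next-Fit: [198] [82] [166] [39,142] [54,51] → 5 trucks.
Total size 732 kg; any packing needs at least ⌈732/200⌉ = 4 trucks.
An optimal packing achieves that bound: [198] [166] [142,54] [82,51,39] → 4 trucks.
Excess: 5 − 4 = 1.

1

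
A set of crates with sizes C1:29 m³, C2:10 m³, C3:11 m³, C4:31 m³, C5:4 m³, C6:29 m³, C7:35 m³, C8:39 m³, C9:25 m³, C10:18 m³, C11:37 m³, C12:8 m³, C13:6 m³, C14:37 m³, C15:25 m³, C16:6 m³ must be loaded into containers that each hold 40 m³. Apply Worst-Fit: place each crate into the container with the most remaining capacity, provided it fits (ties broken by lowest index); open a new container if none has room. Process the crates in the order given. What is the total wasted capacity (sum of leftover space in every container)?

Put C1 (29 m³) in container 1; 11 m³ remain.
Put C2 (10 m³) in container 1; 1 m³ remain.
Put C3 (11 m³) in container 2; 29 m³ remain.
Put C4 (31 m³) in container 3; 9 m³ remain.
Put C5 (4 m³) in container 2; 25 m³ remain.
Put C6 (29 m³) in container 4; 11 m³ remain.
Put C7 (35 m³) in container 5; 5 m³ remain.
Put C8 (39 m³) in container 6; 1 m³ remain.
Put C9 (25 m³) in container 2; 0 m³ remain.
Put C10 (18 m³) in container 7; 22 m³ remain.
Put C11 (37 m³) in container 8; 3 m³ remain.
Put C12 (8 m³) in container 7; 14 m³ remain.
Put C13 (6 m³) in container 7; 8 m³ remain.
Put C14 (37 m³) in container 9; 3 m³ remain.
Put C15 (25 m³) in container 10; 15 m³ remain.
Put C16 (6 m³) in container 10; 9 m³ remain.
10 containers × 40 m³ = 400 m³; used 350 m³; unused 50 m³.

50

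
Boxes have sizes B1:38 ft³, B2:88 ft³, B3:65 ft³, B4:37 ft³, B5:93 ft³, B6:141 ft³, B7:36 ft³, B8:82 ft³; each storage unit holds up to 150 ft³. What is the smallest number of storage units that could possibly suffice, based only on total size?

4 storage units

Total size = 38 + 88 + 65 + 37 + 93 + 141 + 36 + 82 = 580 ft³.
⌈580 / 150⌉ = 4.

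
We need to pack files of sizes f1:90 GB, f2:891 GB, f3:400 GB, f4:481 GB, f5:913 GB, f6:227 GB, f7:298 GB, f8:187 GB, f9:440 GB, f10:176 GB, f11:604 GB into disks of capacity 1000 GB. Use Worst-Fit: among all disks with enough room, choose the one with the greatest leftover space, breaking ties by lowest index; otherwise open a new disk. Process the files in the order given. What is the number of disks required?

6

disk 1: place f1 (90 GB), 910 GB left
disk 1: place f2 (891 GB), 19 GB left
disk 2: place f3 (400 GB), 600 GB left
disk 2: place f4 (481 GB), 119 GB left
disk 3: place f5 (913 GB), 87 GB left
disk 4: place f6 (227 GB), 773 GB left
disk 4: place f7 (298 GB), 475 GB left
disk 4: place f8 (187 GB), 288 GB left
disk 5: place f9 (440 GB), 560 GB left
disk 5: place f10 (176 GB), 384 GB left
disk 6: place f11 (604 GB), 396 GB left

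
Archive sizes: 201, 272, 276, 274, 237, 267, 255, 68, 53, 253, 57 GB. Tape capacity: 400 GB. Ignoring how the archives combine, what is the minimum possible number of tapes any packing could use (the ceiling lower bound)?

6

Total size = 201 + 272 + 276 + 274 + 237 + 267 + 255 + 68 + 53 + 253 + 57 = 2213 GB.
⌈2213 / 400⌉ = 6.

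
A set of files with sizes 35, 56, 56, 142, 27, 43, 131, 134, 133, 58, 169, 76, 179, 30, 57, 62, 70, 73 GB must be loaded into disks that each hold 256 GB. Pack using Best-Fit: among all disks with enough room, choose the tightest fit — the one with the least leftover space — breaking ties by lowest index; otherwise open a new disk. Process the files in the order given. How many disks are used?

7 disks

disk 1: place 35 GB, 221 GB left
disk 1: place 56 GB, 165 GB left
disk 1: place 56 GB, 109 GB left
disk 2: place 142 GB, 114 GB left
disk 1: place 27 GB, 82 GB left
disk 1: place 43 GB, 39 GB left
disk 3: place 131 GB, 125 GB left
disk 4: place 134 GB, 122 GB left
disk 5: place 133 GB, 123 GB left
disk 2: place 58 GB, 56 GB left
disk 6: place 169 GB, 87 GB left
disk 6: place 76 GB, 11 GB left
disk 7: place 179 GB, 77 GB left
disk 1: place 30 GB, 9 GB left
disk 7: place 57 GB, 20 GB left
disk 4: place 62 GB, 60 GB left
disk 5: place 70 GB, 53 GB left
disk 3: place 73 GB, 52 GB left
Final disks: [35,56,56,27,43,30] [142,58] [131,73] [134,62] [133,70] [169,76] [179,57].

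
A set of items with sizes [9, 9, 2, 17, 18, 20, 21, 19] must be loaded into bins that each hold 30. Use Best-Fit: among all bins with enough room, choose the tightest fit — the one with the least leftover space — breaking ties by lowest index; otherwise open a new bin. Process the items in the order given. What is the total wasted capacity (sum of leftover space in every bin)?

65

Put 9 in bin 1; 21 remain.
Put 9 in bin 1; 12 remain.
Put 2 in bin 1; 10 remain.
Put 17 in bin 2; 13 remain.
Put 18 in bin 3; 12 remain.
Put 20 in bin 4; 10 remain.
Put 21 in bin 5; 9 remain.
Put 19 in bin 6; 11 remain.
6 bins × 30 = 180; used 115; unused 65.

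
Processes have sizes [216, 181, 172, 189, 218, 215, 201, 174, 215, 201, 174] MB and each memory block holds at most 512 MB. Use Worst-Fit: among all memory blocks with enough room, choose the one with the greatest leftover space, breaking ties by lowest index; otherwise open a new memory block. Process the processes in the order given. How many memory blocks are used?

6

Put 216 MB in memory block 1; 296 MB remain.
Put 181 MB in memory block 1; 115 MB remain.
Put 172 MB in memory block 2; 340 MB remain.
Put 189 MB in memory block 2; 151 MB remain.
Put 218 MB in memory block 3; 294 MB remain.
Put 215 MB in memory block 3; 79 MB remain.
Put 201 MB in memory block 4; 311 MB remain.
Put 174 MB in memory block 4; 137 MB remain.
Put 215 MB in memory block 5; 297 MB remain.
Put 201 MB in memory block 5; 96 MB remain.
Put 174 MB in memory block 6; 338 MB remain.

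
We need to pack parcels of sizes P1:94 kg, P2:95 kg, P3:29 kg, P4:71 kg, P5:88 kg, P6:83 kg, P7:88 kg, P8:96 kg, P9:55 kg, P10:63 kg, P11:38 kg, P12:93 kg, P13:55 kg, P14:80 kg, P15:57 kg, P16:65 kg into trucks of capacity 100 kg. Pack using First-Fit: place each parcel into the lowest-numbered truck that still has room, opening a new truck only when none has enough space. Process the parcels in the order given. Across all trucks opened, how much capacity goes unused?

P1 (94 kg) → truck 1 (remaining 6 kg)
P2 (95 kg) → truck 2 (remaining 5 kg)
P3 (29 kg) → truck 3 (remaining 71 kg)
P4 (71 kg) → truck 3 (remaining 0 kg)
P5 (88 kg) → truck 4 (remaining 12 kg)
P6 (83 kg) → truck 5 (remaining 17 kg)
P7 (88 kg) → truck 6 (remaining 12 kg)
P8 (96 kg) → truck 7 (remaining 4 kg)
P9 (55 kg) → truck 8 (remaining 45 kg)
P10 (63 kg) → truck 9 (remaining 37 kg)
P11 (38 kg) → truck 8 (remaining 7 kg)
P12 (93 kg) → truck 10 (remaining 7 kg)
P13 (55 kg) → truck 11 (remaining 45 kg)
P14 (80 kg) → truck 12 (remaining 20 kg)
P15 (57 kg) → truck 13 (remaining 43 kg)
P16 (65 kg) → truck 14 (remaining 35 kg)
14 trucks × 100 kg = 1400 kg; used 1150 kg; unused 250 kg.

250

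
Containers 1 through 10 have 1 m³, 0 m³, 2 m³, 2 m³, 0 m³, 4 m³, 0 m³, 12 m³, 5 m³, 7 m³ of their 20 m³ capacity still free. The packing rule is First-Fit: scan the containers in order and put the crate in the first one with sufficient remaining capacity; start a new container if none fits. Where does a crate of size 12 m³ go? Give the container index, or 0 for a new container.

8

Containers with room: container 8 (12 m³).
The first with room is container 8.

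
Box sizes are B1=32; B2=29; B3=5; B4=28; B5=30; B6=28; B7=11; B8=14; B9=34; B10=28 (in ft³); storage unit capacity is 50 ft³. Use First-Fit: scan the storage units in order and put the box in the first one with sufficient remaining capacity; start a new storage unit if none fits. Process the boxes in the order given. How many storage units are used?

7 storage units

B1 (32 ft³) → storage unit 1 (remaining 18 ft³)
B2 (29 ft³) → storage unit 2 (remaining 21 ft³)
B3 (5 ft³) → storage unit 1 (remaining 13 ft³)
B4 (28 ft³) → storage unit 3 (remaining 22 ft³)
B5 (30 ft³) → storage unit 4 (remaining 20 ft³)
B6 (28 ft³) → storage unit 5 (remaining 22 ft³)
B7 (11 ft³) → storage unit 1 (remaining 2 ft³)
B8 (14 ft³) → storage unit 2 (remaining 7 ft³)
B9 (34 ft³) → storage unit 6 (remaining 16 ft³)
B10 (28 ft³) → storage unit 7 (remaining 22 ft³)
Final storage units: [32,5,11] [29,14] [28] [30] [28] [34] [28].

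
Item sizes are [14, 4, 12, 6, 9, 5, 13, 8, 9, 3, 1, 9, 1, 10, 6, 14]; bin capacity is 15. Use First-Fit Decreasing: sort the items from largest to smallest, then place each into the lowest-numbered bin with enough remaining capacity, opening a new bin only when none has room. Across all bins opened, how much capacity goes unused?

11

Sorted descending: 14, 14, 13, 12, 10, 9, 9, 9, 8, 6, 6, 5, 4, 3, 1, 1.
14 → bin 1 (remaining 1)
14 → bin 2 (remaining 1)
13 → bin 3 (remaining 2)
12 → bin 4 (remaining 3)
10 → bin 5 (remaining 5)
9 → bin 6 (remaining 6)
9 → bin 7 (remaining 6)
9 → bin 8 (remaining 6)
8 → bin 9 (remaining 7)
6 → bin 6 (remaining 0)
6 → bin 7 (remaining 0)
5 → bin 5 (remaining 0)
4 → bin 8 (remaining 2)
3 → bin 4 (remaining 0)
1 → bin 1 (remaining 0)
1 → bin 2 (remaining 0)
9 bins × 15 = 135; used 124; unused 11.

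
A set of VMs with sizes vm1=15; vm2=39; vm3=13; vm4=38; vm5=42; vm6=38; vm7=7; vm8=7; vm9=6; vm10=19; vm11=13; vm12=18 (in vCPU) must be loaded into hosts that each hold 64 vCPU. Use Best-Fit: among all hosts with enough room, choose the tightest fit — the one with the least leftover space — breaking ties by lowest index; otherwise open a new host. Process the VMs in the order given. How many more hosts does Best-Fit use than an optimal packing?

Best-Fit: [15,39,7] [13,38,7,6] [42,19] [38,13] [18] → 5 hosts.
Total size 255 vCPU; any packing needs at least ⌈255/64⌉ = 4 hosts.
An optimal packing achieves that bound: [42,15,7] [39,19,6] [38,18,7] [38,13,13] → 4 hosts.
Excess: 5 − 4 = 1.

1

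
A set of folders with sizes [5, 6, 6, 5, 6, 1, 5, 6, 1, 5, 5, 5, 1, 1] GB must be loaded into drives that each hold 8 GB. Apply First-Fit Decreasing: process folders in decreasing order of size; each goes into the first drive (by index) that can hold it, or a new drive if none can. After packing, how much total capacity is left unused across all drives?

Sorted descending: 6, 6, 6, 6, 5, 5, 5, 5, 5, 5, 1, 1, 1, 1.
6 GB → drive 1 (remaining 2 GB)
6 GB → drive 2 (remaining 2 GB)
6 GB → drive 3 (remaining 2 GB)
6 GB → drive 4 (remaining 2 GB)
5 GB → drive 5 (remaining 3 GB)
5 GB → drive 6 (remaining 3 GB)
5 GB → drive 7 (remaining 3 GB)
5 GB → drive 8 (remaining 3 GB)
5 GB → drive 9 (remaining 3 GB)
5 GB → drive 10 (remaining 3 GB)
1 GB → drive 1 (remaining 1 GB)
1 GB → drive 1 (remaining 0 GB)
1 GB → drive 2 (remaining 1 GB)
1 GB → drive 2 (remaining 0 GB)
10 drives × 8 GB = 80 GB; used 58 GB; unused 22 GB.

22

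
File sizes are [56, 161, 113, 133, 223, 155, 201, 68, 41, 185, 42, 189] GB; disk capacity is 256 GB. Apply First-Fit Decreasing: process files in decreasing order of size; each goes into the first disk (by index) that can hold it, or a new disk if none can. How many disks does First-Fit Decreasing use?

7 disks

Sorted descending: 223, 201, 189, 185, 161, 155, 133, 113, 68, 56, 42, 41.
223 GB → disk 1 (remaining 33 GB)
201 GB → disk 2 (remaining 55 GB)
189 GB → disk 3 (remaining 67 GB)
185 GB → disk 4 (remaining 71 GB)
161 GB → disk 5 (remaining 95 GB)
155 GB → disk 6 (remaining 101 GB)
133 GB → disk 7 (remaining 123 GB)
113 GB → disk 7 (remaining 10 GB)
68 GB → disk 4 (remaining 3 GB)
56 GB → disk 3 (remaining 11 GB)
42 GB → disk 2 (remaining 13 GB)
41 GB → disk 5 (remaining 54 GB)
Final disks: [223] [201,42] [189,56] [185,68] [161,41] [155] [133,113].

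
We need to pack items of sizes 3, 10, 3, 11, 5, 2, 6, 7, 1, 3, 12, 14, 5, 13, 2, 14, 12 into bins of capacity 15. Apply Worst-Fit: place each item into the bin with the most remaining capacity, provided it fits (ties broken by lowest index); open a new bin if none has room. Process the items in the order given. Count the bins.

Put 3 in bin 1; 12 remain.
Put 10 in bin 1; 2 remain.
Put 3 in bin 2; 12 remain.
Put 11 in bin 2; 1 remain.
Put 5 in bin 3; 10 remain.
Put 2 in bin 3; 8 remain.
Put 6 in bin 3; 2 remain.
Put 7 in bin 4; 8 remain.
Put 1 in bin 4; 7 remain.
Put 3 in bin 4; 4 remain.
Put 12 in bin 5; 3 remain.
Put 14 in bin 6; 1 remain.
Put 5 in bin 7; 10 remain.
Put 13 in bin 8; 2 remain.
Put 2 in bin 7; 8 remain.
Put 14 in bin 9; 1 remain.
Put 12 in bin 10; 3 remain.
Final bins: [3,10] [3,11] [5,2,6] [7,1,3] [12] [14] [5,2] [13] [14] [12].

10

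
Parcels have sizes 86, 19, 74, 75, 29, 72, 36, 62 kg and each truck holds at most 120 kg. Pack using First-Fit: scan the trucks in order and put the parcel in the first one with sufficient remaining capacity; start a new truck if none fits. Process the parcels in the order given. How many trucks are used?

Put 86 kg in truck 1; 34 kg remain.
Put 19 kg in truck 1; 15 kg remain.
Put 74 kg in truck 2; 46 kg remain.
Put 75 kg in truck 3; 45 kg remain.
Put 29 kg in truck 2; 17 kg remain.
Put 72 kg in truck 4; 48 kg remain.
Put 36 kg in truck 3; 9 kg remain.
Put 62 kg in truck 5; 58 kg remain.
Final trucks: [86,19] [74,29] [75,36] [72] [62].

5 trucks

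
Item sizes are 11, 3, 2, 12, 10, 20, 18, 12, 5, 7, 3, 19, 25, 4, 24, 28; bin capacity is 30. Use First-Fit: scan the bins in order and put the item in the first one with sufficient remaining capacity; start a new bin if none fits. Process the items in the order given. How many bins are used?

11 → bin 1 (remaining 19)
3 → bin 1 (remaining 16)
2 → bin 1 (remaining 14)
12 → bin 1 (remaining 2)
10 → bin 2 (remaining 20)
20 → bin 2 (remaining 0)
18 → bin 3 (remaining 12)
12 → bin 3 (remaining 0)
5 → bin 4 (remaining 25)
7 → bin 4 (remaining 18)
3 → bin 4 (remaining 15)
19 → bin 5 (remaining 11)
25 → bin 6 (remaining 5)
4 → bin 4 (remaining 11)
24 → bin 7 (remaining 6)
28 → bin 8 (remaining 2)

8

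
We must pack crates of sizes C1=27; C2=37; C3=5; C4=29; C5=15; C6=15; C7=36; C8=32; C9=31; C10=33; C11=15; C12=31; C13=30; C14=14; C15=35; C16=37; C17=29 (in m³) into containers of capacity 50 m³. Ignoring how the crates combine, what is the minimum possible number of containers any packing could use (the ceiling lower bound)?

Total size = 27 + 37 + 5 + 29 + 15 + 15 + 36 + 32 + 31 + 33 + 15 + 31 + 30 + 14 + 35 + 37 + 29 = 451 m³.
⌈451 / 50⌉ = 10.

10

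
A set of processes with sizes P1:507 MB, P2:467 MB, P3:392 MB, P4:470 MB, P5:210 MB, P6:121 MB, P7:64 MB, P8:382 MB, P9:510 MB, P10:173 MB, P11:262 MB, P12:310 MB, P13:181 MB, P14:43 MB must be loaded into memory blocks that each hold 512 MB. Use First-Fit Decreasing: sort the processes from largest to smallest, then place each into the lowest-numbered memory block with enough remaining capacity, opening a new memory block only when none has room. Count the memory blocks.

Sorted descending: 510, 507, 470, 467, 392, 382, 310, 262, 210, 181, 173, 121, 64, 43.
Put 510 MB in memory block 1; 2 MB remain.
Put 507 MB in memory block 2; 5 MB remain.
Put 470 MB in memory block 3; 42 MB remain.
Put 467 MB in memory block 4; 45 MB remain.
Put 392 MB in memory block 5; 120 MB remain.
Put 382 MB in memory block 6; 130 MB remain.
Put 310 MB in memory block 7; 202 MB remain.
Put 262 MB in memory block 8; 250 MB remain.
Put 210 MB in memory block 8; 40 MB remain.
Put 181 MB in memory block 7; 21 MB remain.
Put 173 MB in memory block 9; 339 MB remain.
Put 121 MB in memory block 6; 9 MB remain.
Put 64 MB in memory block 5; 56 MB remain.
Put 43 MB in memory block 4; 2 MB remain.

9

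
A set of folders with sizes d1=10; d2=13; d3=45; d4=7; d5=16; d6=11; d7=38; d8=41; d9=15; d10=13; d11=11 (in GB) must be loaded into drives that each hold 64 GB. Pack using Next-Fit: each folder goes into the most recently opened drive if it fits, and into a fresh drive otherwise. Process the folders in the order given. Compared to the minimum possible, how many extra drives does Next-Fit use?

2

Next-Fit: [10,13] [45,7] [16,11] [38] [41,15] [13,11] → 6 drives.
Total size 220 GB; any packing needs at least ⌈220/64⌉ = 4 drives.
An optimal packing achieves that bound: [45,16] [41,15,7] [38,13,13] [11,11,10] → 4 drives.
Excess: 6 − 4 = 2.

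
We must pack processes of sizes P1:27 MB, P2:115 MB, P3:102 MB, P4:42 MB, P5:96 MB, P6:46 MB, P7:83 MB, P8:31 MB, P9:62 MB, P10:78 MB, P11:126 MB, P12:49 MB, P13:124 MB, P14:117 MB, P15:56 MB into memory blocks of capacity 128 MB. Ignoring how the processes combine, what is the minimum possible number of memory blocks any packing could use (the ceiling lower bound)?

10

Total size = 27 + 115 + 102 + 42 + 96 + 46 + 83 + 31 + 62 + 78 + 126 + 49 + 124 + 117 + 56 = 1154 MB.
⌈1154 / 128⌉ = 10.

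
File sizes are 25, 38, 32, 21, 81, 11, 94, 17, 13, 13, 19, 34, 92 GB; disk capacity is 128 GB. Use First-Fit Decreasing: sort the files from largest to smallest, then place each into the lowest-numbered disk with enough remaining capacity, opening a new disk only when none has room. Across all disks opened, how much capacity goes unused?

Sorted descending: 94, 92, 81, 38, 34, 32, 25, 21, 19, 17, 13, 13, 11.
94 GB → disk 1 (remaining 34 GB)
92 GB → disk 2 (remaining 36 GB)
81 GB → disk 3 (remaining 47 GB)
38 GB → disk 3 (remaining 9 GB)
34 GB → disk 1 (remaining 0 GB)
32 GB → disk 2 (remaining 4 GB)
25 GB → disk 4 (remaining 103 GB)
21 GB → disk 4 (remaining 82 GB)
19 GB → disk 4 (remaining 63 GB)
17 GB → disk 4 (remaining 46 GB)
13 GB → disk 4 (remaining 33 GB)
13 GB → disk 4 (remaining 20 GB)
11 GB → disk 4 (remaining 9 GB)
4 disks × 128 GB = 512 GB; used 490 GB; unused 22 GB.

22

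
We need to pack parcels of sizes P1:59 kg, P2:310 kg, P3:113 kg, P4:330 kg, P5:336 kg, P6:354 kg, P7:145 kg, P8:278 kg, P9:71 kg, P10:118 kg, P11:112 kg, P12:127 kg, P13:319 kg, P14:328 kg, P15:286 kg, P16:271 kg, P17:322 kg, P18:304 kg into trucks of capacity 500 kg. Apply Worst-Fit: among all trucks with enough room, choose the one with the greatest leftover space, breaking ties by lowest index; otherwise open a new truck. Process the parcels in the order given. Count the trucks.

11

P1 (59 kg) → truck 1 (remaining 441 kg)
P2 (310 kg) → truck 1 (remaining 131 kg)
P3 (113 kg) → truck 1 (remaining 18 kg)
P4 (330 kg) → truck 2 (remaining 170 kg)
P5 (336 kg) → truck 3 (remaining 164 kg)
P6 (354 kg) → truck 4 (remaining 146 kg)
P7 (145 kg) → truck 2 (remaining 25 kg)
P8 (278 kg) → truck 5 (remaining 222 kg)
P9 (71 kg) → truck 5 (remaining 151 kg)
P10 (118 kg) → truck 3 (remaining 46 kg)
P11 (112 kg) → truck 5 (remaining 39 kg)
P12 (127 kg) → truck 4 (remaining 19 kg)
P13 (319 kg) → truck 6 (remaining 181 kg)
P14 (328 kg) → truck 7 (remaining 172 kg)
P15 (286 kg) → truck 8 (remaining 214 kg)
P16 (271 kg) → truck 9 (remaining 229 kg)
P17 (322 kg) → truck 10 (remaining 178 kg)
P18 (304 kg) → truck 11 (remaining 196 kg)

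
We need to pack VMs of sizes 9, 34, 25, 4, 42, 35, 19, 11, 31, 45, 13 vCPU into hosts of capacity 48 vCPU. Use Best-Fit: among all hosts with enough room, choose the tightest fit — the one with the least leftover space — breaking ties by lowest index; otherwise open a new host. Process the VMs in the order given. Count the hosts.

9 vCPU → host 1 (remaining 39 vCPU)
34 vCPU → host 1 (remaining 5 vCPU)
25 vCPU → host 2 (remaining 23 vCPU)
4 vCPU → host 1 (remaining 1 vCPU)
42 vCPU → host 3 (remaining 6 vCPU)
35 vCPU → host 4 (remaining 13 vCPU)
19 vCPU → host 2 (remaining 4 vCPU)
11 vCPU → host 4 (remaining 2 vCPU)
31 vCPU → host 5 (remaining 17 vCPU)
45 vCPU → host 6 (remaining 3 vCPU)
13 vCPU → host 5 (remaining 4 vCPU)
Final hosts: [9,34,4] [25,19] [42] [35,11] [31,13] [45].

6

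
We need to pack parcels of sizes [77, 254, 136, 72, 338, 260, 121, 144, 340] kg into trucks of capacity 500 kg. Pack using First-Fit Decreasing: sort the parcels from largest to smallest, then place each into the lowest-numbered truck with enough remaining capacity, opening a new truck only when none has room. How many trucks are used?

4

Sorted descending: 340, 338, 260, 254, 144, 136, 121, 77, 72.
Put 340 kg in truck 1; 160 kg remain.
Put 338 kg in truck 2; 162 kg remain.
Put 260 kg in truck 3; 240 kg remain.
Put 254 kg in truck 4; 246 kg remain.
Put 144 kg in truck 1; 16 kg remain.
Put 136 kg in truck 2; 26 kg remain.
Put 121 kg in truck 3; 119 kg remain.
Put 77 kg in truck 3; 42 kg remain.
Put 72 kg in truck 4; 174 kg remain.
Final trucks: [340,144] [338,136] [260,121,77] [254,72].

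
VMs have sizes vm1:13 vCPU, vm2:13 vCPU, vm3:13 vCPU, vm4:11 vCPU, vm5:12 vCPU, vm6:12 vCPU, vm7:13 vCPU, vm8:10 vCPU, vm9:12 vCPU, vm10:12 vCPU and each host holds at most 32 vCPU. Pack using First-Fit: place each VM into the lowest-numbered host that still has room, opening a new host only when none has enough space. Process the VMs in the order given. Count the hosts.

host 1: place vm1 (13 vCPU), 19 vCPU left
host 1: place vm2 (13 vCPU), 6 vCPU left
host 2: place vm3 (13 vCPU), 19 vCPU left
host 2: place vm4 (11 vCPU), 8 vCPU left
host 3: place vm5 (12 vCPU), 20 vCPU left
host 3: place vm6 (12 vCPU), 8 vCPU left
host 4: place vm7 (13 vCPU), 19 vCPU left
host 4: place vm8 (10 vCPU), 9 vCPU left
host 5: place vm9 (12 vCPU), 20 vCPU left
host 5: place vm10 (12 vCPU), 8 vCPU left
Final hosts: [13,13] [13,11] [12,12] [13,10] [12,12].

5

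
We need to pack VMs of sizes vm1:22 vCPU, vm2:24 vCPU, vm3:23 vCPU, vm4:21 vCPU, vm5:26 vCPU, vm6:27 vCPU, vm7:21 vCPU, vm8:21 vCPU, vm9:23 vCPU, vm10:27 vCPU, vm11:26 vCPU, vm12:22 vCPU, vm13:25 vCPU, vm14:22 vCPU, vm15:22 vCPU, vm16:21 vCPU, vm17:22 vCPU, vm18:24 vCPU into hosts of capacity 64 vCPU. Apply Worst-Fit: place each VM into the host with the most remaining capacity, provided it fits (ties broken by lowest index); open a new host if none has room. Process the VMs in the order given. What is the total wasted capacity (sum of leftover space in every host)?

Put vm1 (22 vCPU) in host 1; 42 vCPU remain.
Put vm2 (24 vCPU) in host 1; 18 vCPU remain.
Put vm3 (23 vCPU) in host 2; 41 vCPU remain.
Put vm4 (21 vCPU) in host 2; 20 vCPU remain.
Put vm5 (26 vCPU) in host 3; 38 vCPU remain.
Put vm6 (27 vCPU) in host 3; 11 vCPU remain.
Put vm7 (21 vCPU) in host 4; 43 vCPU remain.
Put vm8 (21 vCPU) in host 4; 22 vCPU remain.
Put vm9 (23 vCPU) in host 5; 41 vCPU remain.
Put vm10 (27 vCPU) in host 5; 14 vCPU remain.
Put vm11 (26 vCPU) in host 6; 38 vCPU remain.
Put vm12 (22 vCPU) in host 6; 16 vCPU remain.
Put vm13 (25 vCPU) in host 7; 39 vCPU remain.
Put vm14 (22 vCPU) in host 7; 17 vCPU remain.
Put vm15 (22 vCPU) in host 4; 0 vCPU remain.
Put vm16 (21 vCPU) in host 8; 43 vCPU remain.
Put vm17 (22 vCPU) in host 8; 21 vCPU remain.
Put vm18 (24 vCPU) in host 9; 40 vCPU remain.
9 hosts × 64 vCPU = 576 vCPU; used 419 vCPU; unused 157 vCPU.

157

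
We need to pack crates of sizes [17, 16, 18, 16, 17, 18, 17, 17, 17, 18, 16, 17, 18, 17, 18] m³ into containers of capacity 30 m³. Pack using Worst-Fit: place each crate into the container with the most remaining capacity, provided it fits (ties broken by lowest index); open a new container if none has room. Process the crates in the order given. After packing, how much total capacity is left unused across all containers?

17 m³ → container 1 (remaining 13 m³)
16 m³ → container 2 (remaining 14 m³)
18 m³ → container 3 (remaining 12 m³)
16 m³ → container 4 (remaining 14 m³)
17 m³ → container 5 (remaining 13 m³)
18 m³ → container 6 (remaining 12 m³)
17 m³ → container 7 (remaining 13 m³)
17 m³ → container 8 (remaining 13 m³)
17 m³ → container 9 (remaining 13 m³)
18 m³ → container 10 (remaining 12 m³)
16 m³ → container 11 (remaining 14 m³)
17 m³ → container 12 (remaining 13 m³)
18 m³ → container 13 (remaining 12 m³)
17 m³ → container 14 (remaining 13 m³)
18 m³ → container 15 (remaining 12 m³)
15 containers × 30 m³ = 450 m³; used 257 m³; unused 193 m³.

193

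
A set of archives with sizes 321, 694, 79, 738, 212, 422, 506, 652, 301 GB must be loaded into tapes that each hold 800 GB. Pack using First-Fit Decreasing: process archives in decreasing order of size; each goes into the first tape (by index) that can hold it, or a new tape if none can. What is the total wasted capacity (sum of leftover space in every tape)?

875

Sorted descending: 738, 694, 652, 506, 422, 321, 301, 212, 79.
738 GB → tape 1 (remaining 62 GB)
694 GB → tape 2 (remaining 106 GB)
652 GB → tape 3 (remaining 148 GB)
506 GB → tape 4 (remaining 294 GB)
422 GB → tape 5 (remaining 378 GB)
321 GB → tape 5 (remaining 57 GB)
301 GB → tape 6 (remaining 499 GB)
212 GB → tape 4 (remaining 82 GB)
79 GB → tape 2 (remaining 27 GB)
6 tapes × 800 GB = 4800 GB; used 3925 GB; unused 875 GB.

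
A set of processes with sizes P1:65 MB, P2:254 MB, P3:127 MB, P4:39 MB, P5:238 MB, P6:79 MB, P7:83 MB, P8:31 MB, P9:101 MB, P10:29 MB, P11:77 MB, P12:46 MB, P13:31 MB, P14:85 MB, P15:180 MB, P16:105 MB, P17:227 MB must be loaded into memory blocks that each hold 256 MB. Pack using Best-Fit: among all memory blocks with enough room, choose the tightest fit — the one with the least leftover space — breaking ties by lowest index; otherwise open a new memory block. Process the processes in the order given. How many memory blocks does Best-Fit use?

8

P1 (65 MB) → memory block 1 (remaining 191 MB)
P2 (254 MB) → memory block 2 (remaining 2 MB)
P3 (127 MB) → memory block 1 (remaining 64 MB)
P4 (39 MB) → memory block 1 (remaining 25 MB)
P5 (238 MB) → memory block 3 (remaining 18 MB)
P6 (79 MB) → memory block 4 (remaining 177 MB)
P7 (83 MB) → memory block 4 (remaining 94 MB)
P8 (31 MB) → memory block 4 (remaining 63 MB)
P9 (101 MB) → memory block 5 (remaining 155 MB)
P10 (29 MB) → memory block 4 (remaining 34 MB)
P11 (77 MB) → memory block 5 (remaining 78 MB)
P12 (46 MB) → memory block 5 (remaining 32 MB)
P13 (31 MB) → memory block 5 (remaining 1 MB)
P14 (85 MB) → memory block 6 (remaining 171 MB)
P15 (180 MB) → memory block 7 (remaining 76 MB)
P16 (105 MB) → memory block 6 (remaining 66 MB)
P17 (227 MB) → memory block 8 (remaining 29 MB)
Final memory blocks: [65,127,39] [254] [238] [79,83,31,29] [101,77,46,31] [85,105] [180] [227].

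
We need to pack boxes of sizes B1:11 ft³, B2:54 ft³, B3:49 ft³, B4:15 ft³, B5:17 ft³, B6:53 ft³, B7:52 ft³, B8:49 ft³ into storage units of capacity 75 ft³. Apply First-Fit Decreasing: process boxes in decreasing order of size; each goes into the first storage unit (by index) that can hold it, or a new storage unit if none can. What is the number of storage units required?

5

Sorted descending: 54, 53, 52, 49, 49, 17, 15, 11.
storage unit 1: place 54 ft³, 21 ft³ left
storage unit 2: place 53 ft³, 22 ft³ left
storage unit 3: place 52 ft³, 23 ft³ left
storage unit 4: place 49 ft³, 26 ft³ left
storage unit 5: place 49 ft³, 26 ft³ left
storage unit 1: place 17 ft³, 4 ft³ left
storage unit 2: place 15 ft³, 7 ft³ left
storage unit 3: place 11 ft³, 12 ft³ left
Final storage units: [54,17] [53,15] [52,11] [49] [49].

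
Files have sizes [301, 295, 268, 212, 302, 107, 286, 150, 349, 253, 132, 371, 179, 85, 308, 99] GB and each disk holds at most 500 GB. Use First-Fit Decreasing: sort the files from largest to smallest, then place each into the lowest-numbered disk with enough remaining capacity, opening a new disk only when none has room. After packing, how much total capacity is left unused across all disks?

803

Sorted descending: 371, 349, 308, 302, 301, 295, 286, 268, 253, 212, 179, 150, 132, 107, 99, 85.
disk 1: place 371 GB, 129 GB left
disk 2: place 349 GB, 151 GB left
disk 3: place 308 GB, 192 GB left
disk 4: place 302 GB, 198 GB left
disk 5: place 301 GB, 199 GB left
disk 6: place 295 GB, 205 GB left
disk 7: place 286 GB, 214 GB left
disk 8: place 268 GB, 232 GB left
disk 9: place 253 GB, 247 GB left
disk 7: place 212 GB, 2 GB left
disk 3: place 179 GB, 13 GB left
disk 2: place 150 GB, 1 GB left
disk 4: place 132 GB, 66 GB left
disk 1: place 107 GB, 22 GB left
disk 5: place 99 GB, 100 GB left
disk 5: place 85 GB, 15 GB left
9 disks × 500 GB = 4500 GB; used 3697 GB; unused 803 GB.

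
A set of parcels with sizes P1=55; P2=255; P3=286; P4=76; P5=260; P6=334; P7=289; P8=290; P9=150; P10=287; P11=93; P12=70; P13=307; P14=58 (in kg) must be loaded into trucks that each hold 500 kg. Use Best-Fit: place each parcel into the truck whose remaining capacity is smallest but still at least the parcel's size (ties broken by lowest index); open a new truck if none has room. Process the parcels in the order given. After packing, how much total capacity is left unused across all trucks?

1190

Put P1 (55 kg) in truck 1; 445 kg remain.
Put P2 (255 kg) in truck 1; 190 kg remain.
Put P3 (286 kg) in truck 2; 214 kg remain.
Put P4 (76 kg) in truck 1; 114 kg remain.
Put P5 (260 kg) in truck 3; 240 kg remain.
Put P6 (334 kg) in truck 4; 166 kg remain.
Put P7 (289 kg) in truck 5; 211 kg remain.
Put P8 (290 kg) in truck 6; 210 kg remain.
Put P9 (150 kg) in truck 4; 16 kg remain.
Put P10 (287 kg) in truck 7; 213 kg remain.
Put P11 (93 kg) in truck 1; 21 kg remain.
Put P12 (70 kg) in truck 6; 140 kg remain.
Put P13 (307 kg) in truck 8; 193 kg remain.
Put P14 (58 kg) in truck 6; 82 kg remain.
8 trucks × 500 kg = 4000 kg; used 2810 kg; unused 1190 kg.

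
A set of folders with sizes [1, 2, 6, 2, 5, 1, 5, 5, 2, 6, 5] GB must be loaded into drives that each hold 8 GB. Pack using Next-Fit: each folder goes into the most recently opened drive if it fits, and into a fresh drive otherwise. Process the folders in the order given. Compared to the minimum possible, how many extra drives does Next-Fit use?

Next-Fit: [1,2] [6,2] [5,1] [5] [5,2] [6] [5] → 7 drives.
6 folders exceed 4 GB (half the capacity), and no two of those can share a drive, so at least 6 drives are needed.
An optimal packing achieves that bound: [6,2] [6,2] [5,2,1] [5,1] [5] [5] → 6 drives.
Excess: 7 − 6 = 1.

1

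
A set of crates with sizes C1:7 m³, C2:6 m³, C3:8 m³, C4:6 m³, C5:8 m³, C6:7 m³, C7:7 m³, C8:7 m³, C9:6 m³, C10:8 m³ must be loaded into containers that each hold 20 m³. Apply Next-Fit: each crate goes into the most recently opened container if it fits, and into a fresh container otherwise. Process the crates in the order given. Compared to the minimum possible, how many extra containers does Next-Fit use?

Next-Fit: [7,6] [8,6] [8,7] [7,7,6] [8] → 5 containers.
Total size 70 m³; any packing needs at least ⌈70/20⌉ = 4 containers.
An optimal packing achieves that bound: [8,8] [8,7] [7,7,6] [7,6,6] → 4 containers.
Excess: 5 − 4 = 1.

1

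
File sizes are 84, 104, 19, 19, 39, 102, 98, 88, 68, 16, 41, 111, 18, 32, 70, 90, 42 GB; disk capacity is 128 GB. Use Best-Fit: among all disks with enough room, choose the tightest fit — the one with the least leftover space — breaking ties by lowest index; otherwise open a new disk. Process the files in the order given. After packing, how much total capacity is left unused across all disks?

239

Put 84 GB in disk 1; 44 GB remain.
Put 104 GB in disk 2; 24 GB remain.
Put 19 GB in disk 2; 5 GB remain.
Put 19 GB in disk 1; 25 GB remain.
Put 39 GB in disk 3; 89 GB remain.
Put 102 GB in disk 4; 26 GB remain.
Put 98 GB in disk 5; 30 GB remain.
Put 88 GB in disk 3; 1 GB remain.
Put 68 GB in disk 6; 60 GB remain.
Put 16 GB in disk 1; 9 GB remain.
Put 41 GB in disk 6; 19 GB remain.
Put 111 GB in disk 7; 17 GB remain.
Put 18 GB in disk 6; 1 GB remain.
Put 32 GB in disk 8; 96 GB remain.
Put 70 GB in disk 8; 26 GB remain.
Put 90 GB in disk 9; 38 GB remain.
Put 42 GB in disk 10; 86 GB remain.
10 disks × 128 GB = 1280 GB; used 1041 GB; unused 239 GB.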